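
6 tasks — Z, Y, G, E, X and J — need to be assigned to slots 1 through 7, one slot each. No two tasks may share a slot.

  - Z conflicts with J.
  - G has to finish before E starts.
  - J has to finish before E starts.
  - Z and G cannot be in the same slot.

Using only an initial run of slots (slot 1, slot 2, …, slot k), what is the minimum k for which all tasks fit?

6 slots

The precedence chain requires at least 2 distinct slots.
With at most 1 per slot and 6 tasks, at least 6 slots are needed.
6 works (last occupied slot: 6): for example E in 3; Z in 4; J in 2; X in 6; Y in 5; G in 1.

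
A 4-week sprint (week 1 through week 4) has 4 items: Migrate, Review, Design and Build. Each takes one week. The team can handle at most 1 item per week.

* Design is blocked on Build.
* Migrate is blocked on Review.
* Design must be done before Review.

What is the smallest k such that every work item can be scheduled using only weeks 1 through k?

4 weeks

The precedence chain requires at least 4 distinct weeks.
With at most 1 per week and 4 work items, at least 4 weeks are needed.
4 works (last occupied week: week 4): for example Design -> week 2; Build -> week 1; Review -> week 3; Migrate -> week 4.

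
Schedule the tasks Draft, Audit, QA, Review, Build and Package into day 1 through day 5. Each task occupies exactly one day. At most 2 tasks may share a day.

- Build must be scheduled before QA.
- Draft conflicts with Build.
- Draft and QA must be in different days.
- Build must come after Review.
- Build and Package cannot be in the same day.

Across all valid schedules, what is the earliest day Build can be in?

Precedence pushes Build to at least day 2; downstream work caps Build at day 4.
Build at day 2 is achievable: Build in day 2; QA in day 3; Review in day 1; Draft in day 1; Package in day 3; Audit in day 2.

day 2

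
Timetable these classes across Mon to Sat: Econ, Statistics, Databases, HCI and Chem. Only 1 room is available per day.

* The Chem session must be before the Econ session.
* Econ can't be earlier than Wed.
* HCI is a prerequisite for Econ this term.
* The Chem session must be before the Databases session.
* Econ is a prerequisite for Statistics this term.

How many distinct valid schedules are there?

Splitting on Econ: it can be Wed (12), Thu (18), Fri (12). Listing each branch's schedules as (Statistics, Databases, HCI, Chem):
Econ=Wed: (Thu,Fri,Mon,Tue) (Thu,Fri,Tue,Mon) (Thu,Sat,Mon,Tue) (Thu,Sat,Tue,Mon) (Fri,Thu,Mon,Tue) (Fri,Thu,Tue,Mon) (Fri,Sat,Mon,Tue) (Fri,Sat,Tue,Mon) (Sat,Thu,Mon,Tue) (Sat,Thu,Tue,Mon) (Sat,Fri,Mon,Tue) (Sat,Fri,Tue,Mon) — 12.
Econ=Thu: (Fri,Tue,Wed,Mon) (Fri,Wed,Mon,Tue) (Fri,Wed,Tue,Mon) (Fri,Sat,Mon,Tue) (Fri,Sat,Mon,Wed) (Fri,Sat,Tue,Mon) (Fri,Sat,Tue,Wed) (Fri,Sat,Wed,Mon) (Fri,Sat,Wed,Tue) (Sat,Tue,Wed,Mon) (Sat,Wed,Mon,Tue) (Sat,Wed,Tue,Mon) (Sat,Fri,Mon,Tue) (Sat,Fri,Mon,Wed) (Sat,Fri,Tue,Mon) (Sat,Fri,Tue,Wed) (Sat,Fri,Wed,Mon) (Sat,Fri,Wed,Tue) — 18.
Econ=Fri: (Sat,Tue,Wed,Mon) (Sat,Tue,Thu,Mon) (Sat,Wed,Mon,Tue) (Sat,Wed,Tue,Mon) (Sat,Wed,Thu,Mon) (Sat,Wed,Thu,Tue) (Sat,Thu,Mon,Tue) (Sat,Thu,Mon,Wed) (Sat,Thu,Tue,Mon) (Sat,Thu,Tue,Wed) (Sat,Thu,Wed,Mon) (Sat,Thu,Wed,Tue) — 12.
Summing: 12 + 18 + 12 = 42.

42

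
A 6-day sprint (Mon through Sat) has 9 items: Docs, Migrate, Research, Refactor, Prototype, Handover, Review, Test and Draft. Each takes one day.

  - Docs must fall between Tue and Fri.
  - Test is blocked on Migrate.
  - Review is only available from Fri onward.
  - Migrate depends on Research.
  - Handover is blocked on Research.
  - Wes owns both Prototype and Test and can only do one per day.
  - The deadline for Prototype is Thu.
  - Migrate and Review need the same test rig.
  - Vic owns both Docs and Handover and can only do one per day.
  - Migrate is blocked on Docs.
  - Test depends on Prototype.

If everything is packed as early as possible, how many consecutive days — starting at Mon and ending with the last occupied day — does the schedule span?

5

The precedence chain requires at least 3 distinct days.
Review can't be placed before Fri — that is day 5 counting from Mon — so the schedule must run through at least 5 days.
5 works (last occupied day: Fri): for example Handover=Wed; Prototype=Mon; Draft=Mon; Docs=Tue; Migrate=Wed; Test=Thu; Refactor=Mon; Research=Mon; Review=Fri.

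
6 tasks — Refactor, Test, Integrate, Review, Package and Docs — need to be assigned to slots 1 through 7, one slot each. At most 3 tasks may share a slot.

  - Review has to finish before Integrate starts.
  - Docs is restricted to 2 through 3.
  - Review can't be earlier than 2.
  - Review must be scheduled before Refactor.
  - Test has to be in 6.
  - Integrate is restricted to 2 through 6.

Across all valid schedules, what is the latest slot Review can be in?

Review is available from 2; downstream work caps Review at 5.
Review at 5 is achievable: Refactor in 6; Docs in 2; Review in 5; Integrate in 6; Test in 6; Package in 1.

5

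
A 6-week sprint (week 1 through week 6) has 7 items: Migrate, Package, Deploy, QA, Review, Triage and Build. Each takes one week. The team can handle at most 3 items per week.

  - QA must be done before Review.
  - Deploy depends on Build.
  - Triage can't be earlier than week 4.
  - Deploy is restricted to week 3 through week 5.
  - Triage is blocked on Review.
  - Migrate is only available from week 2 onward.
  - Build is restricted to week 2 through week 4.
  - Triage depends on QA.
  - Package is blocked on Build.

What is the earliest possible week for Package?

Precedence pushes Package to at least week 3.
Package at week 3 is achievable: Triage in week 4, Migrate in week 2, Deploy in week 3, QA in week 1, Build in week 2, Review in week 2, Package in week 3.

week 3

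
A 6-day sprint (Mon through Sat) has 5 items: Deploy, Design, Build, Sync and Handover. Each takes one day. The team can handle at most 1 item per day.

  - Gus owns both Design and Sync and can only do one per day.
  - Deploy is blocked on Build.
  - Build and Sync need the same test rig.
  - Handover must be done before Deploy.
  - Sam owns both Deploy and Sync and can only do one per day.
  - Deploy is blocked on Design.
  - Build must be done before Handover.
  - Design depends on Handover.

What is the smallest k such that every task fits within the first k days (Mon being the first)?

5 days

The precedence chain requires at least 4 distinct days.
With at most 1 per day and 5 tasks, at least 5 days are needed.
5 works (last occupied day: Fri): for example Design -> Wed, Sync -> Fri, Build -> Mon, Deploy -> Thu, Handover -> Tue.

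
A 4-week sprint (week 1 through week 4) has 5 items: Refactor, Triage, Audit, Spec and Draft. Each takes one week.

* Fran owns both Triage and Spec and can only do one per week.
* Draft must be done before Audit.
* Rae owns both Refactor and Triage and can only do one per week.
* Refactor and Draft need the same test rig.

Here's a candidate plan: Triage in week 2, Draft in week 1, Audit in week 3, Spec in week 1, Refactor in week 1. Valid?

Invalid. Refactor and Draft need the same test rig.

Rae owns both Refactor and Triage and can only do one per week — holds.
Fran owns both Triage and Spec and can only do one per week — holds.
Refactor and Draft need the same test rig — violated.
Draft must be done before Audit — holds.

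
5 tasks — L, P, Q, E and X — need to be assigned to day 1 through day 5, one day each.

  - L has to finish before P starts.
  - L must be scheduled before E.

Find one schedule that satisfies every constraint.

E=day 2; Q=day 1; L=day 1; X=day 1; P=day 2

Checking: L(day 1) before E(day 2); L(day 1) before P(day 2).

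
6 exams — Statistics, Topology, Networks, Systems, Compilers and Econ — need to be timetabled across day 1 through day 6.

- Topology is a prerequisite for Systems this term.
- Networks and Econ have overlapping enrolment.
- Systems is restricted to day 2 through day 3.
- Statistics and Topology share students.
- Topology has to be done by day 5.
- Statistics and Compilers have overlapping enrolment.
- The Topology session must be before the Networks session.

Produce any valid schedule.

Statistics in day 2, Systems in day 2, Econ in day 1, Topology in day 1, Compilers in day 1, Networks in day 2

Checking: Topology(day 1) before Networks(day 2); Topology(day 1) before Systems(day 2); Networks(day 2) != Econ(day 1); Statistics(day 2) != Topology(day 1); Statistics(day 2) != Compilers(day 1); Topology=day 1 in [day 1,day 5]; Systems=day 2 in [day 2,day 3].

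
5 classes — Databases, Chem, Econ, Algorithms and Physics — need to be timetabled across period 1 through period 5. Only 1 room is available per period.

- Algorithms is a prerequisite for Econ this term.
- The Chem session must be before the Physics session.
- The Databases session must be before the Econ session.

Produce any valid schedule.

Algorithms in period 2, Physics in period 5, Econ in period 3, Databases in period 1, Chem in period 4

Checking: Algorithms(period 2) before Econ(period 3); Databases(period 1) before Econ(period 3); Chem(period 4) before Physics(period 5); max 1 per period (cap 1).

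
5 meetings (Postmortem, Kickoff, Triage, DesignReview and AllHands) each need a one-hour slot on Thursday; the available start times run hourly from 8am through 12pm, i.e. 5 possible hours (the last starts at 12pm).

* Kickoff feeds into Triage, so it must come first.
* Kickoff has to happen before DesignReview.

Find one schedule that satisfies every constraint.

Triage in 9am; Kickoff in 8am; Postmortem in 8am; DesignReview in 9am; AllHands in 8am

Checking: Kickoff(8am) before Triage(9am); Kickoff(8am) before DesignReview(9am).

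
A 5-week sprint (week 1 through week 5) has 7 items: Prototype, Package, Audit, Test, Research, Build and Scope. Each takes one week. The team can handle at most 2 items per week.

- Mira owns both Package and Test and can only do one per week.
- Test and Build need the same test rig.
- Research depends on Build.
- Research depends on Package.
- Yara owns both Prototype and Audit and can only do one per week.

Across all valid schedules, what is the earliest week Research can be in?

Precedence pushes Research to at least week 2.
Research at week 2 is achievable: Scope=week 4; Research=week 2; Package=week 1; Audit=week 3; Test=week 3; Build=week 1; Prototype=week 2.

week 2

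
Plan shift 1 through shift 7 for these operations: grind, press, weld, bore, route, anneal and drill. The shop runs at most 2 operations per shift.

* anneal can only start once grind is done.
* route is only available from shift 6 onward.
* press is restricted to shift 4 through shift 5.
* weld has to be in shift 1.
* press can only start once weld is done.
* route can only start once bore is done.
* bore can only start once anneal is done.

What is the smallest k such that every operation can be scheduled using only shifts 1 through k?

The precedence chain requires at least 4 distinct shifts.
With at most 2 per shift and 7 operations, at least 4 shifts are needed.
route can't be placed before shift 6, so the schedule must run through at least shift 6.
6 works (last occupied shift: shift 6): for example press in shift 4; route in shift 6; bore in shift 3; drill in shift 2; weld in shift 1; grind in shift 1; anneal in shift 2.

6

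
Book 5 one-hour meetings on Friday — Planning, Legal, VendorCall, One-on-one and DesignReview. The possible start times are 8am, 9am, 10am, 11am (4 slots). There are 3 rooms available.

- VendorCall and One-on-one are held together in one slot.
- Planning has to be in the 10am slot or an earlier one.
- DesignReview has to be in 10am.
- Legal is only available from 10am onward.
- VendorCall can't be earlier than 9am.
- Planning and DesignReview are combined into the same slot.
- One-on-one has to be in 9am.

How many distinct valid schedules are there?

2

Enumerating: DesignReview in 10am; One-on-one in 9am; Planning in 10am; Legal in 10am; VendorCall in 9am | DesignReview -> 10am, Planning -> 10am, Legal -> 11am, VendorCall -> 9am, One-on-one -> 9am.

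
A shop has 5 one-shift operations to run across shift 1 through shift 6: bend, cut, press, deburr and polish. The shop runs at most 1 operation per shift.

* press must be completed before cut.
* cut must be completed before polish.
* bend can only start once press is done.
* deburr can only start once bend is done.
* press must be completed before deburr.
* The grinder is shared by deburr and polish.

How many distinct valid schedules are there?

Splitting on bend: it can be shift 2 (12), shift 3 (12), shift 4 (8), shift 5 (4). Listing each branch's schedules as (cut, press, deburr, polish) by shift number:
bend=shift 2: (3,1,4,5) (3,1,4,6) (3,1,5,4) (3,1,5,6) (3,1,6,4) (3,1,6,5) (4,1,3,5) (4,1,3,6) (4,1,5,6) (4,1,6,5) (5,1,3,6) (5,1,4,6) — 12.
bend=shift 3: (2,1,4,5) (2,1,4,6) (2,1,5,4) (2,1,5,6) (2,1,6,4) (2,1,6,5) (4,1,5,6) (4,1,6,5) (4,2,5,6) (4,2,6,5) (5,1,4,6) (5,2,4,6) — 12.
bend=shift 4: (2,1,5,3) (2,1,5,6) (2,1,6,3) (2,1,6,5) (3,1,5,6) (3,1,6,5) (3,2,5,6) (3,2,6,5) — 8.
bend=shift 5: (2,1,6,3) (2,1,6,4) (3,1,6,4) (3,2,6,4) — 4.
Summing: 12 + 12 + 8 + 4 = 36.

36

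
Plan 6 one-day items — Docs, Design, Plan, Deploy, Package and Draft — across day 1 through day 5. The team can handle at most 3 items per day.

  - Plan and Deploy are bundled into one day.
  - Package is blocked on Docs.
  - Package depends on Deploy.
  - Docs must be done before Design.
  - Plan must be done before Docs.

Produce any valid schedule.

Plan -> day 1; Docs -> day 2; Draft -> day 1; Design -> day 3; Deploy -> day 1; Package -> day 3

Checking: Deploy(day 1) before Package(day 3); Docs(day 2) before Package(day 3); Docs(day 2) before Design(day 3); Plan(day 1) before Docs(day 2); Plan = Deploy = day 1; max 3 per day (cap 3).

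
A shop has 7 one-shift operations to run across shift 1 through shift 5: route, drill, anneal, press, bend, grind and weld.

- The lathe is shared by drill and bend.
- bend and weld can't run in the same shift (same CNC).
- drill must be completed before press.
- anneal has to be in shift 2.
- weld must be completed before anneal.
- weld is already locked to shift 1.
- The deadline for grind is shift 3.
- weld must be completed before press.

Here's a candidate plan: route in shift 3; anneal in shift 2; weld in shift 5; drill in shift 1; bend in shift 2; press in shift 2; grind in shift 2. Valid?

No — it violates: weld is already locked to shift 1

weld must be completed before anneal — violated.
bend and weld can't run in the same shift (same CNC) — holds.
anneal has to be in shift 2 — holds.
weld is already locked to shift 1 — violated.
weld must be completed before press — violated.
The lathe is shared by drill and bend — holds.
The deadline for grind is shift 3 — holds.
drill must be completed before press — holds.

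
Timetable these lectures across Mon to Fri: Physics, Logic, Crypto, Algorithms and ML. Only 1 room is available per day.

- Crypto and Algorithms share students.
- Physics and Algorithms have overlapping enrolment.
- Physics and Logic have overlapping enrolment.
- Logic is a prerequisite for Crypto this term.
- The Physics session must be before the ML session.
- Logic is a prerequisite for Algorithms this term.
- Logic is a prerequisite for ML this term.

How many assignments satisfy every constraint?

Splitting on Physics: it can be Mon (6), Tue (6), Wed (4), Thu (2). Listing each branch's schedules as (Logic, Crypto, Algorithms, ML):
Physics=Mon: (Tue,Wed,Thu,Fri) (Tue,Wed,Fri,Thu) (Tue,Thu,Wed,Fri) (Tue,Thu,Fri,Wed) (Tue,Fri,Wed,Thu) (Tue,Fri,Thu,Wed) — 6.
Physics=Tue: (Mon,Wed,Thu,Fri) (Mon,Wed,Fri,Thu) (Mon,Thu,Wed,Fri) (Mon,Thu,Fri,Wed) (Mon,Fri,Wed,Thu) (Mon,Fri,Thu,Wed) — 6.
Physics=Wed: (Mon,Tue,Thu,Fri) (Mon,Tue,Fri,Thu) (Mon,Thu,Tue,Fri) (Mon,Fri,Tue,Thu) — 4.
Physics=Thu: (Mon,Tue,Wed,Fri) (Mon,Wed,Tue,Fri) — 2.
Summing: 6 + 6 + 4 + 2 = 18.

18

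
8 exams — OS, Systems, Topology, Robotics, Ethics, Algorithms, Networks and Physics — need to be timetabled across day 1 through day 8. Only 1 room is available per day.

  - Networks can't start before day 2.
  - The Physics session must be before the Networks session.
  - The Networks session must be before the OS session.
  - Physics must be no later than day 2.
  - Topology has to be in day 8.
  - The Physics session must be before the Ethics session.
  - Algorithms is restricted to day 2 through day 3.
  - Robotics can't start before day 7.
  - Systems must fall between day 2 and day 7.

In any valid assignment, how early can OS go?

day 4

Precedence pushes OS to at least day 3.
OS at day 4 is achievable: Topology in day 8, Ethics in day 6, Physics in day 1, Networks in day 3, OS in day 4, Robotics in day 7, Algorithms in day 2, Systems in day 5.
Nothing earlier works — the capacity limit rule out every day before day 4.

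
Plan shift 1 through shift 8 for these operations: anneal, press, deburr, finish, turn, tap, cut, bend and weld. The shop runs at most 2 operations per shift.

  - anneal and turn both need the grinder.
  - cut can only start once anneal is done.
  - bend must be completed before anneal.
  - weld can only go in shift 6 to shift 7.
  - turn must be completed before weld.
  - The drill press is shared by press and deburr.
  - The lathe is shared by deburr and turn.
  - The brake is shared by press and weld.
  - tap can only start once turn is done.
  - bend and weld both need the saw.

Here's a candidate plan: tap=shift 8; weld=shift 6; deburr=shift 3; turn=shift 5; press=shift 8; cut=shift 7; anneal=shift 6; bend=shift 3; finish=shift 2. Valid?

turn must be completed before weld — holds.
cut can only start once anneal is done — holds.
bend must be completed before anneal — holds.
The shop runs at most 2 operations per shift — holds.
tap can only start once turn is done — holds.
The lathe is shared by deburr and turn — holds.
weld can only go in shift 6 to shift 7 — holds.
The drill press is shared by press and deburr — holds.
anneal and turn both need the grinder — holds.
The brake is shared by press and weld — holds.
bend and weld both need the saw — holds.

Valid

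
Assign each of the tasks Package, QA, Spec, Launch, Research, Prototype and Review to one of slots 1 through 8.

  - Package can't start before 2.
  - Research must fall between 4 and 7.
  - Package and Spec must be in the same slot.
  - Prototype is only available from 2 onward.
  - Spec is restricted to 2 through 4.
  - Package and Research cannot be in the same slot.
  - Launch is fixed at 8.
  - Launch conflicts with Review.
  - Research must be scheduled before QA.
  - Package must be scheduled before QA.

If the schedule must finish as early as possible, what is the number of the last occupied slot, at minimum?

The precedence chain requires at least 2 distinct slots.
Launch can't be placed before 8, so the schedule must run through at least slot 8.
8 works (last occupied slot: 8): for example Review -> 1; Package -> 2; Prototype -> 2; Spec -> 2; Launch -> 8; Research -> 4; QA -> 5.

8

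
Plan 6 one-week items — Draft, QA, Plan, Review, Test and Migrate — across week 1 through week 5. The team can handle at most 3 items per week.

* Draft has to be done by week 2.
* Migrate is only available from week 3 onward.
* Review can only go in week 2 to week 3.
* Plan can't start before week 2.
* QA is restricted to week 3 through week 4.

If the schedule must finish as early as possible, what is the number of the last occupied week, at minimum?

week 3

With at most 3 per week and 6 tasks, at least 2 weeks are needed.
QA can't be placed before week 3, so the schedule must run through at least week 3.
3 works (last occupied week: week 3): for example Draft in week 1; Test in week 1; Plan in week 2; QA in week 3; Migrate in week 3; Review in week 2.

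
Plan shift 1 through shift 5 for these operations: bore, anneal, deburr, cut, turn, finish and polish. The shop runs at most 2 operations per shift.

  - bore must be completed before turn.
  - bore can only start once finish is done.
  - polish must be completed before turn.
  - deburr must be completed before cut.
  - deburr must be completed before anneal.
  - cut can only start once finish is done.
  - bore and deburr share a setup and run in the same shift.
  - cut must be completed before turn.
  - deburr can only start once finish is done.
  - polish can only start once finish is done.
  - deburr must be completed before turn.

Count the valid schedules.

Splitting on bore: it can be shift 2 (12), shift 3 (4). Listing each branch's schedules as (anneal, deburr, cut, turn, finish, polish) by shift number:
bore=shift 2: (3,2,3,5,1,4) (3,2,4,5,1,3) (3,2,4,5,1,4) (4,2,3,4,1,3) (4,2,3,5,1,3) (4,2,3,5,1,4) (4,2,4,5,1,3) (5,2,3,4,1,3) (5,2,3,5,1,3) (5,2,3,5,1,4) (5,2,4,5,1,3) (5,2,4,5,1,4) — 12.
bore=shift 3: (4,3,4,5,1,2) (5,3,4,5,1,2) (5,3,4,5,1,4) (5,3,4,5,2,4) — 4.
Summing: 12 + 4 = 16.

16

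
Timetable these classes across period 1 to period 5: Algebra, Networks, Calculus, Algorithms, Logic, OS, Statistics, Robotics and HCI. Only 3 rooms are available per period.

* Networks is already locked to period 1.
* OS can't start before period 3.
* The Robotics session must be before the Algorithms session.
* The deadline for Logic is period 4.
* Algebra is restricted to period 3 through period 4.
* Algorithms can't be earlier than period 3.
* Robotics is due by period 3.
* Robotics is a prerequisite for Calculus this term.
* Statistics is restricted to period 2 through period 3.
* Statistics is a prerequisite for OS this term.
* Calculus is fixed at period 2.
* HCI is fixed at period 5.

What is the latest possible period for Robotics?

Robotics's own window allows nothing later than period 3; downstream work caps Robotics at period 1.
Robotics at period 1 is achievable: Robotics in period 1, Logic in period 1, Calculus in period 2, Statistics in period 2, Algebra in period 3, Algorithms in period 3, Networks in period 1, HCI in period 5, OS in period 3.

period 1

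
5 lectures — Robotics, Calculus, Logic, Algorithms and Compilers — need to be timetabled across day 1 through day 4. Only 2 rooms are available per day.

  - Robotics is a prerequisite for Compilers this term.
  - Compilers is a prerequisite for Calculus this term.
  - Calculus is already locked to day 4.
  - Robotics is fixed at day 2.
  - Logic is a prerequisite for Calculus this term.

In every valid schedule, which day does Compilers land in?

Robotics is fixed at day 2 and must come before Compilers, so Compilers is at least day 3.
Calculus is fixed at day 4 and must come after Compilers, so Compilers is at most day 3.
So Compilers must be day 3.

day 3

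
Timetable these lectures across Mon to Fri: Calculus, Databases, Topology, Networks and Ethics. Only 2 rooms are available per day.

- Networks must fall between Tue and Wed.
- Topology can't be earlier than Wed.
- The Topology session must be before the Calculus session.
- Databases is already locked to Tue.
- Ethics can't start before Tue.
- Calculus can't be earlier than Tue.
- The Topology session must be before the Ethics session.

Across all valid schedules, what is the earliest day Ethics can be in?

Ethics is available from Tue; precedence pushes Ethics to at least Thu.
Ethics at Thu is achievable: Ethics=Thu, Databases=Tue, Topology=Wed, Calculus=Thu, Networks=Tue.

Thu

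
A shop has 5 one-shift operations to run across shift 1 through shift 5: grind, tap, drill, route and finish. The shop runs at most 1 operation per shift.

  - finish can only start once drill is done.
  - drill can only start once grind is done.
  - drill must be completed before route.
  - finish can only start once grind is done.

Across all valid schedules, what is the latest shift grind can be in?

shift 2

Downstream work caps grind at shift 3.
grind at shift 2 is achievable: drill -> shift 3; grind -> shift 2; route -> shift 5; tap -> shift 1; finish -> shift 4.
Nothing later works — the capacity limit rule out every shift after shift 2.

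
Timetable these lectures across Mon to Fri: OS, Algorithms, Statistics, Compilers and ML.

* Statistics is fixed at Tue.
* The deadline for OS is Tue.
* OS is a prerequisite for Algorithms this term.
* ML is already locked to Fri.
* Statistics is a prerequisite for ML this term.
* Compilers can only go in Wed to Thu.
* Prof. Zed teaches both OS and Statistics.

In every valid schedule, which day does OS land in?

OS's window is Mon–Tue.
Statistics is fixed at Tue, and OS can't share a day with Statistics.
So OS must be Mon.

Mon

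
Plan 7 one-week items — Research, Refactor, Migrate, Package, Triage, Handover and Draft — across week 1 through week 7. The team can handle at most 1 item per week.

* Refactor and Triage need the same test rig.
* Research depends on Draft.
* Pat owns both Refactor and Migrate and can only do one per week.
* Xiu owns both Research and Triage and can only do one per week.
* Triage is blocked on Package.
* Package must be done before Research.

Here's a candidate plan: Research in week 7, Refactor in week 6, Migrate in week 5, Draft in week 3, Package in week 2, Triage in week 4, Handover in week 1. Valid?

Yes

The team can handle at most 1 item per week — holds.
Package must be done before Research — holds.
Research depends on Draft — holds.
Xiu owns both Research and Triage and can only do one per week — holds.
Triage is blocked on Package — holds.
Refactor and Triage need the same test rig — holds.
Pat owns both Refactor and Migrate and can only do one per week — holds.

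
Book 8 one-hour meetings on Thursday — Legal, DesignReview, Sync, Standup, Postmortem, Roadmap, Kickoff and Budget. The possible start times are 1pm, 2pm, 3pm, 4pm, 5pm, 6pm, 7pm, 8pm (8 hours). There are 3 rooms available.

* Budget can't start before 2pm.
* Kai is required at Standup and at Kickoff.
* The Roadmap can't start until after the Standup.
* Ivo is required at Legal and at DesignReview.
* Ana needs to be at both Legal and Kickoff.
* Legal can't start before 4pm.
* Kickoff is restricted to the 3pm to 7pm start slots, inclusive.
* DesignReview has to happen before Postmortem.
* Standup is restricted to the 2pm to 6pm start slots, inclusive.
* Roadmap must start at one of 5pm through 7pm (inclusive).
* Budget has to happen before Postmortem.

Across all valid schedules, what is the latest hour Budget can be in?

7pm

Budget is available from 2pm; downstream work caps Budget at 7pm.
Budget at 7pm is achievable: Sync in 1pm, Roadmap in 5pm, Kickoff in 3pm, DesignReview in 1pm, Budget in 7pm, Legal in 4pm, Postmortem in 8pm, Standup in 2pm.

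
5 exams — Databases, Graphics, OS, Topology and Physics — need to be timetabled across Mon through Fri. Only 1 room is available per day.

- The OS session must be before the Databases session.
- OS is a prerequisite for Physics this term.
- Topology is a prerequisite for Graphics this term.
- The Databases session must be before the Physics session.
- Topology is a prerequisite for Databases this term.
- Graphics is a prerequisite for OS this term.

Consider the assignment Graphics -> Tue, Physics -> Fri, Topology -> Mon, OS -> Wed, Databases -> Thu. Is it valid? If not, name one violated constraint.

Yes, all constraints hold

Topology is a prerequisite for Graphics this term — holds.
Only 1 room is available per day — holds.
Graphics is a prerequisite for OS this term — holds.
The OS session must be before the Databases session — holds.
Topology is a prerequisite for Databases this term — holds.
The Databases session must be before the Physics session — holds.
OS is a prerequisite for Physics this term — holds.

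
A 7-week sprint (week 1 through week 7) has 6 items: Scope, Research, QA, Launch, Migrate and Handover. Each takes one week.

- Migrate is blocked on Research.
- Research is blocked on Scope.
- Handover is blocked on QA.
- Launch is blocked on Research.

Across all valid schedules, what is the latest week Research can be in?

week 6

Precedence pushes Research to at least week 2; downstream work caps Research at week 6.
Research at week 6 is achievable: Handover -> week 2, Scope -> week 1, Launch -> week 7, Migrate -> week 7, Research -> week 6, QA -> week 1.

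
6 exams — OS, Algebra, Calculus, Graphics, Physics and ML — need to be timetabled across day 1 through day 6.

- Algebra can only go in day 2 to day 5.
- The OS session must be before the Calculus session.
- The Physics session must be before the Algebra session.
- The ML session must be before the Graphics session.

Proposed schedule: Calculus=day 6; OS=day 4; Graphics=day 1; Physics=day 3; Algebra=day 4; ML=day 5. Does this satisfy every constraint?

The Physics session must be before the Algebra session — holds.
The OS session must be before the Calculus session — holds.
Algebra can only go in day 2 to day 5 — holds.
The ML session must be before the Graphics session — violated.

No — it violates: The ML session must be before the Graphics session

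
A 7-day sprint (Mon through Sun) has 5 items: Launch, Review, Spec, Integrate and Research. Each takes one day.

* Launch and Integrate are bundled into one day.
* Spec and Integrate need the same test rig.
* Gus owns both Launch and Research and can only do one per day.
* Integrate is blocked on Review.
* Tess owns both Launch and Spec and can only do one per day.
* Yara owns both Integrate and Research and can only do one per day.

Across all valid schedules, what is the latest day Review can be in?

Downstream work caps Review at Sat.
Review at Sat is achievable: Spec -> Mon; Integrate -> Sun; Review -> Sat; Launch -> Sun; Research -> Mon.

Sat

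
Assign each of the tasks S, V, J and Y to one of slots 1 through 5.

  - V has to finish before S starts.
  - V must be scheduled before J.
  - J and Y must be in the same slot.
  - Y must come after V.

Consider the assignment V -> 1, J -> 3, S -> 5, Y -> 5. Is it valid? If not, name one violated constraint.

J and Y must be in the same slot — violated.
V must be scheduled before J — holds.
Y must come after V — holds.
V has to finish before S starts — holds.

No — it violates: J and Y must be in the same slot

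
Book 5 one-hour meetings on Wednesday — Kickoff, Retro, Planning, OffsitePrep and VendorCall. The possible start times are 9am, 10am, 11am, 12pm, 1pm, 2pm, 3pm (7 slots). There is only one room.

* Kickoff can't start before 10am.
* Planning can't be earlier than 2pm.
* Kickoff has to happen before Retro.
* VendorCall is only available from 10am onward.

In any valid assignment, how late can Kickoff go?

Kickoff is available from 10am; downstream work caps Kickoff at 2pm.
Kickoff at 1pm is achievable: Kickoff in 1pm; Planning in 2pm; Retro in 3pm; OffsitePrep in 9am; VendorCall in 10am.
Nothing later works — the capacity limit rule out every slot after 1pm.

1pm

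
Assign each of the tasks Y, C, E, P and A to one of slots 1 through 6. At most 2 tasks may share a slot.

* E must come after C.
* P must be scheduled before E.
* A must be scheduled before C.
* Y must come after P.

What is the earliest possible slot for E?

Precedence pushes E to at least 3.
E at 3 is achievable: Y=2, P=1, C=2, A=1, E=3.

3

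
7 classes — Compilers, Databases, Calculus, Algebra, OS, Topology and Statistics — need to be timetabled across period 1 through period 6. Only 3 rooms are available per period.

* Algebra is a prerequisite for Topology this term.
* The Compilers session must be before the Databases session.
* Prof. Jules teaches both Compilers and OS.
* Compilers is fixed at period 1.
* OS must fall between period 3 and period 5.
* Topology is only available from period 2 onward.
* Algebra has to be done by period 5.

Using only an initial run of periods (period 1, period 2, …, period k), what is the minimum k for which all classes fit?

The precedence chain requires at least 2 distinct periods.
With at most 3 per period and 7 classes, at least 3 periods are needed.
OS can't be placed before period 3, so the schedule must run through at least period 3.
3 works (last occupied period: period 3): for example OS -> period 3, Topology -> period 2, Statistics -> period 2, Databases -> period 2, Compilers -> period 1, Calculus -> period 1, Algebra -> period 1.

3 periods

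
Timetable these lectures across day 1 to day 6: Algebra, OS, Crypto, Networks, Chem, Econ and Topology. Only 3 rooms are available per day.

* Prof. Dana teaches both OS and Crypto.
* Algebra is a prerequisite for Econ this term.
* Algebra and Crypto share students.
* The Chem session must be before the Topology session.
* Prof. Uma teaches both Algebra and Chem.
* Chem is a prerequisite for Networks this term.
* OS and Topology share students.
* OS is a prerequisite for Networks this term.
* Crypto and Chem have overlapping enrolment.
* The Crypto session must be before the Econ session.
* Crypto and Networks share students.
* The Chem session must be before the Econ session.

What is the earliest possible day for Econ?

day 4

Precedence pushes Econ to at least day 2.
Econ at day 4 is achievable: Topology -> day 2, Algebra -> day 2, Crypto -> day 3, OS -> day 1, Networks -> day 2, Chem -> day 1, Econ -> day 4.
Nothing earlier works — the conflict and capacity constraints rule out every day before day 4.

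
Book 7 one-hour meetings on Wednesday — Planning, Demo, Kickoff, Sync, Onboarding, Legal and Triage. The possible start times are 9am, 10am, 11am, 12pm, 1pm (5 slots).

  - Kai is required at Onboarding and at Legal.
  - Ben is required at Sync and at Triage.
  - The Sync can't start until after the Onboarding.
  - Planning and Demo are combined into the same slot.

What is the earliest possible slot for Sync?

10am

Precedence pushes Sync to at least 10am.
Sync at 10am is achievable: Demo=9am, Onboarding=9am, Kickoff=9am, Triage=9am, Sync=10am, Legal=10am, Planning=9am.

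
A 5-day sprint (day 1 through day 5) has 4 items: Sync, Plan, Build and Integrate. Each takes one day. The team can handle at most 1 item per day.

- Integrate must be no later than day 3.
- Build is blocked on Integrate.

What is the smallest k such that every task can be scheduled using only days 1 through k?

4 days

The precedence chain requires at least 2 distinct days.
With at most 1 per day and 4 tasks, at least 4 days are needed.
4 works (last occupied day: day 4): for example Plan -> day 4, Sync -> day 3, Build -> day 2, Integrate -> day 1.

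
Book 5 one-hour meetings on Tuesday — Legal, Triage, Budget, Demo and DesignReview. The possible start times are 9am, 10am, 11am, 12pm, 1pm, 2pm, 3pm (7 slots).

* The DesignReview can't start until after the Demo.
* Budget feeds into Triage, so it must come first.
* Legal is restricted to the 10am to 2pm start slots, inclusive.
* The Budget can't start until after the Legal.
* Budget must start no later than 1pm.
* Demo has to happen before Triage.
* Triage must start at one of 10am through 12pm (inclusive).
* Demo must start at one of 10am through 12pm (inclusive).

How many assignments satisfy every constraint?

Splitting on Demo: it can be 10am (5), 11am (4). Listing each branch's schedules as (Legal, Triage, Budget, DesignReview):
Demo=10am: (10am,12pm,11am,11am) (10am,12pm,11am,12pm) (10am,12pm,11am,1pm) (10am,12pm,11am,2pm) (10am,12pm,11am,3pm) — 5.
Demo=11am: (10am,12pm,11am,12pm) (10am,12pm,11am,1pm) (10am,12pm,11am,2pm) (10am,12pm,11am,3pm) — 4.
Summing: 5 + 4 = 9.

9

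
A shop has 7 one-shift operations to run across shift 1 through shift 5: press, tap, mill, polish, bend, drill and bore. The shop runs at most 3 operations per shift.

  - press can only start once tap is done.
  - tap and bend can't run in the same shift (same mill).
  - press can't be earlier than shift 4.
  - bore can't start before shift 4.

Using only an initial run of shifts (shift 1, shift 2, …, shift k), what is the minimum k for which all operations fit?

The precedence chain requires at least 2 distinct shifts.
With at most 3 per shift and 7 operations, at least 3 shifts are needed.
press can't be placed before shift 4, so the schedule must run through at least shift 4.
4 works (last occupied shift: shift 4): for example polish in shift 1, bore in shift 4, bend in shift 2, tap in shift 1, drill in shift 2, press in shift 4, mill in shift 1.

4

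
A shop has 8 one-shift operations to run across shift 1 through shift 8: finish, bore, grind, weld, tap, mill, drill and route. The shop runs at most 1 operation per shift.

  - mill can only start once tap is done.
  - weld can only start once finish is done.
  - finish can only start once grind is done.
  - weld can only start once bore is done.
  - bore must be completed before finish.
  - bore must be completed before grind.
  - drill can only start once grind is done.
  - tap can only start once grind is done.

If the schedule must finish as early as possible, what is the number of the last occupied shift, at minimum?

shift 8

The precedence chain requires at least 4 distinct shifts.
With at most 1 per shift and 8 operations, at least 8 shifts are needed.
8 works (last occupied shift: shift 8): for example mill -> shift 6, grind -> shift 2, finish -> shift 3, bore -> shift 1, tap -> shift 5, drill -> shift 7, route -> shift 8, weld -> shift 4.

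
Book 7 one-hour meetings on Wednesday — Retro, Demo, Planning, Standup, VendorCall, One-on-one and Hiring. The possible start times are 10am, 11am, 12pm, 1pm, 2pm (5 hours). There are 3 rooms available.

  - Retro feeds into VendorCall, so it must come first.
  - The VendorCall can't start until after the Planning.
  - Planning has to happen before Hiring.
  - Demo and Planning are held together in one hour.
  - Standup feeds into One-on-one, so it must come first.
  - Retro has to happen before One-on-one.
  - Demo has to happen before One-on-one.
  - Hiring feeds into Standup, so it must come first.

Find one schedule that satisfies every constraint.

One-on-one=1pm; Standup=12pm; Retro=10am; Demo=10am; Hiring=11am; VendorCall=11am; Planning=10am

Checking: Demo(10am) before One-on-one(1pm); Hiring(11am) before Standup(12pm); Planning(10am) before VendorCall(11am); Retro(10am) before One-on-one(1pm); Planning(10am) before Hiring(11am); Retro(10am) before VendorCall(11am); Standup(12pm) before One-on-one(1pm); Demo = Planning = 10am; max 3 per hour (cap 3).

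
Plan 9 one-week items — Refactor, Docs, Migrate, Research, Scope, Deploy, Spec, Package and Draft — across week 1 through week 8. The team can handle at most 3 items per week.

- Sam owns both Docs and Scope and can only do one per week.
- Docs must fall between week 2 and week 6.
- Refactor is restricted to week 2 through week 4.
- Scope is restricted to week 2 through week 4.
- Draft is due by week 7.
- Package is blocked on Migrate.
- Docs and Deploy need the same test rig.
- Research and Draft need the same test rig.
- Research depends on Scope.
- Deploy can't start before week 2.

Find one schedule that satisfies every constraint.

Package -> week 3, Docs -> week 3, Migrate -> week 1, Deploy -> week 2, Draft -> week 1, Scope -> week 2, Refactor -> week 2, Research -> week 3, Spec -> week 1

Checking: Scope(week 2) before Research(week 3); Migrate(week 1) before Package(week 3); Docs(week 3) != Deploy(week 2); Docs(week 3) != Scope(week 2); Research(week 3) != Draft(week 1); Draft=week 1 in [week 1,week 7]; Refactor=week 2 in [week 2,week 4]; Docs=week 3 in [week 2,week 6]; Scope=week 2 in [week 2,week 4]; Deploy=week 2 in [week 2,week 8]; max 3 per week (cap 3).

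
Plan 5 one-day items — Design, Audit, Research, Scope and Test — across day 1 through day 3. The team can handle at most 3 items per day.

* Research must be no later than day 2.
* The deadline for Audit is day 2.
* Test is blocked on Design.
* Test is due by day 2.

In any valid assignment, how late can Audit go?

Audit's own window allows nothing later than day 2.
Audit at day 2 is achievable: Design=day 1, Research=day 1, Scope=day 1, Test=day 2, Audit=day 2.

day 2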